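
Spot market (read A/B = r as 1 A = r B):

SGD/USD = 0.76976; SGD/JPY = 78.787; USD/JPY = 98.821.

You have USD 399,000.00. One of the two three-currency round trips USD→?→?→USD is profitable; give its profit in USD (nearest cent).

Profitable loop is USD → SGD → JPY → USD:
USD 399,000.00 ÷ 0.76976 = SGD 518,343.38
SGD 518,343.38 × 78.787 = JPY 40,838,720
JPY 40,838,720 ÷ 98.821 = USD 413,259.53
Profit = USD 413,259.53 − USD 399,000.00

Profit: USD 14,259.53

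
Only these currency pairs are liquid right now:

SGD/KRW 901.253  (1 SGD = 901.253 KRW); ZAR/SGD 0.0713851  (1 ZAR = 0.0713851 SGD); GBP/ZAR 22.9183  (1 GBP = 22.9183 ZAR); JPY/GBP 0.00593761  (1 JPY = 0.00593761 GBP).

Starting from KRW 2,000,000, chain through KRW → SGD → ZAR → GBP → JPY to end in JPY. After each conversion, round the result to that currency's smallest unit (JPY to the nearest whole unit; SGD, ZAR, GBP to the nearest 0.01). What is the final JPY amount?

KRW 2,000,000 ÷ 901.253 = SGD 2,219.13
SGD 2,219.13 ÷ 0.0713851 = ZAR 31,086.74
ZAR 31,086.74 ÷ 22.9183 = GBP 1,356.42
GBP 1,356.42 ÷ 0.00593761 = JPY 228,445

JPY 228,445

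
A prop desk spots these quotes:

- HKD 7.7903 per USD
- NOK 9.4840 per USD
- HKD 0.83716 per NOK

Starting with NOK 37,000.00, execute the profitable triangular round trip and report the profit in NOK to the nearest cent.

Profitable loop is NOK → HKD → USD → NOK:
NOK 37,000.00 × 0.83716 = HKD 30,974.92
HKD 30,974.92 ÷ 7.7903 = USD 3,976.09
USD 3,976.09 × 9.4840 = NOK 37,709.22
Profit = NOK 37,709.22 − NOK 37,000.00

Profit: NOK 709.22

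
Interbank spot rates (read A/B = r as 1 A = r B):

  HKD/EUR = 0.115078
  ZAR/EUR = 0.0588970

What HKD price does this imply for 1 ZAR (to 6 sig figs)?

1 ZAR × 0.0588970 = 0.058897 EUR
0.058897 EUR ÷ 0.115078 = 0.511801 HKD

ZAR/HKD = 0.511801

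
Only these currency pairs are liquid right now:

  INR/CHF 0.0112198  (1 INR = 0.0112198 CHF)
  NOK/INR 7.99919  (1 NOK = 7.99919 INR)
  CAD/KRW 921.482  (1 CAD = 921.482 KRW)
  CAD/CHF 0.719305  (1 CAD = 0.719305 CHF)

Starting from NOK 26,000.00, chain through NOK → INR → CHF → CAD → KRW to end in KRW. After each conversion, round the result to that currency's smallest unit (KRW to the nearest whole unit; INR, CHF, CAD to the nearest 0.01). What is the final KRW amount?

NOK 26,000.00 × 7.99919 = INR 207,978.94
INR 207,978.94 × 0.0112198 = CHF 2,333.48
CHF 2,333.48 ÷ 0.719305 = CAD 3,244.08
CAD 3,244.08 × 921.482 = KRW 2,989,361

KRW 2,989,361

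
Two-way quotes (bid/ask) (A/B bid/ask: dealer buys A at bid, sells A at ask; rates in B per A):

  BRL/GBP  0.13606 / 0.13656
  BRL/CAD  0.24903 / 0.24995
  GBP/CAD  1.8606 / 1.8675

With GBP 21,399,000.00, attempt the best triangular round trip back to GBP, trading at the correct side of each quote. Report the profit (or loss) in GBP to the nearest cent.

Best loop GBP → CAD → BRL → GBP:
GBP 21,399,000.00 × 1.8606 (sell GBP at bid) = CAD 39,814,979.40
CAD 39,814,979.40 ÷ 0.24995 (buy BRL at ask) = BRL 159,291,775.96
BRL 159,291,775.96 × 0.13606 (sell BRL at bid) = GBP 21,673,239.04

Net profit: GBP 274,239.04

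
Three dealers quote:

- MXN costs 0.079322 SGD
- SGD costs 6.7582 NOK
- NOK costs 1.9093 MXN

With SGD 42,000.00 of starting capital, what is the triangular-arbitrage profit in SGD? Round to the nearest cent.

Profit: SGD 988.09

Profitable loop is SGD → NOK → MXN → SGD:
SGD 42,000.00 × 6.7582 = NOK 283,844.40
NOK 283,844.40 × 1.9093 = MXN 541,944.11
MXN 541,944.11 × 0.079322 = SGD 42,988.09
Profit = SGD 42,988.09 − SGD 42,000.00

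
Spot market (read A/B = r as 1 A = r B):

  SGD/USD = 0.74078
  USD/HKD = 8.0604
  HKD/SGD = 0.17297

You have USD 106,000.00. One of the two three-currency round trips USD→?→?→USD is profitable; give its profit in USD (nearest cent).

Profitable loop is USD → HKD → SGD → USD:
USD 106,000.00 × 8.0604 = HKD 854,402.40
HKD 854,402.40 × 0.17297 = SGD 147,785.98
SGD 147,785.98 × 0.74078 = USD 109,476.90
Profit = USD 109,476.90 − USD 106,000.00

Profit: USD 3,476.90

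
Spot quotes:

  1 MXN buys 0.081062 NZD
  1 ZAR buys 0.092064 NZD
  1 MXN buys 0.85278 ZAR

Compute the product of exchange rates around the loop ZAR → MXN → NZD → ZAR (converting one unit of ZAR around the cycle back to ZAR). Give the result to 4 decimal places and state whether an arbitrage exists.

Around ZAR → MXN → NZD → ZAR: 1 ÷ 0.85278 × 0.081062 ÷ 0.092064 = 1.032501
Product > 1; profitable direction is ZAR → MXN → NZD → ZAR.

1.0325 (arbitrage exists)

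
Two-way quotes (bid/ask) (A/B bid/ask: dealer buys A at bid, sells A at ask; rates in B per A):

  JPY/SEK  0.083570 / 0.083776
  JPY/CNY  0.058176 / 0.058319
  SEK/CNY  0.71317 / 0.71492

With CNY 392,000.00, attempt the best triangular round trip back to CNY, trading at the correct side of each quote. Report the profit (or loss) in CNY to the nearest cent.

Best loop CNY → JPY → SEK → CNY:
CNY 392,000.00 ÷ 0.058319 (buy JPY at ask) = JPY 6,721,652
JPY 6,721,652 × 0.083570 (sell JPY at bid) = SEK 561,728.42
SEK 561,728.42 × 0.71317 (sell SEK at bid) = CNY 400,607.86

Net profit: CNY 8,607.86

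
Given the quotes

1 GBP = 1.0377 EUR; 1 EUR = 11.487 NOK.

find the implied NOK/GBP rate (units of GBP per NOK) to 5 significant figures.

1 NOK ÷ 11.487 = 0.0870549 EUR
0.0870549 EUR ÷ 1.0377 = 0.0838922 GBP

NOK/GBP = 0.083892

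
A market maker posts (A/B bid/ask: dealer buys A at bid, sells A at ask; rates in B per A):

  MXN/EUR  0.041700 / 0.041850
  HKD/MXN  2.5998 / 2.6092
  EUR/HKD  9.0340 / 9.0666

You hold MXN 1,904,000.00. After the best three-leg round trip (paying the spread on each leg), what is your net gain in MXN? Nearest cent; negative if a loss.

Best loop MXN → HKD → EUR → MXN:
MXN 1,904,000.00 ÷ 2.6092 (buy HKD at ask) = HKD 729,725.59
HKD 729,725.59 ÷ 9.0666 (buy EUR at ask) = EUR 80,485.03
EUR 80,485.03 ÷ 0.041850 (buy MXN at ask) = MXN 1,923,178.77

Net profit: MXN 19,178.77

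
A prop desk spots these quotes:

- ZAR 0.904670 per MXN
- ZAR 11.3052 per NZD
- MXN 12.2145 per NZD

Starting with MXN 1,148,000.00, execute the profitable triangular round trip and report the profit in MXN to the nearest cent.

Profit: MXN 26,503.34

Profitable loop is MXN → NZD → ZAR → MXN:
MXN 1,148,000.00 ÷ 12.2145 = NZD 93,986.66
NZD 93,986.66 × 11.3052 = ZAR 1,062,537.93
ZAR 1,062,537.93 ÷ 0.904670 = MXN 1,174,503.34
Profit = MXN 1,174,503.34 − MXN 1,148,000.00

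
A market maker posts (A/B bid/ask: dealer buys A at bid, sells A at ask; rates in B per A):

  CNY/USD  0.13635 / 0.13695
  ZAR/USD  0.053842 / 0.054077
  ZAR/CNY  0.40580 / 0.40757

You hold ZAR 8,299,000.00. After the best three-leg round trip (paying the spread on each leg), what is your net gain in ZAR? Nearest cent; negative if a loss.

Best loop ZAR → CNY → USD → ZAR:
ZAR 8,299,000.00 × 0.40580 (sell ZAR at bid) = CNY 3,367,734.20
CNY 3,367,734.20 × 0.13635 (sell CNY at bid) = USD 459,190.56
USD 459,190.56 ÷ 0.054077 (buy ZAR at ask) = ZAR 8,491,420.72

Net profit: ZAR 192,420.72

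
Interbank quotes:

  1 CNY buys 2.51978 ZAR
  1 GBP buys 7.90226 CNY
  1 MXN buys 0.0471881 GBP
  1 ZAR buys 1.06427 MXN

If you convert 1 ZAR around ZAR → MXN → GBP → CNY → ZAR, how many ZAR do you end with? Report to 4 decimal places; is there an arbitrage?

Around ZAR → MXN → GBP → CNY → ZAR: 1 × 1.06427 × 0.0471881 × 7.90226 × 2.51978 = 0.999996
Product ≈ 1 (deviation 0.000%, within rounding noise).

1.0000 (no arbitrage)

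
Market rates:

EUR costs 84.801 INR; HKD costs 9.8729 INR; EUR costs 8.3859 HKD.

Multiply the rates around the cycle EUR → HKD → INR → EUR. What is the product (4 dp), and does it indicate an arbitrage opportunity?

Around EUR → HKD → INR → EUR: 1 × 8.3859 × 9.8729 ÷ 84.801 = 0.976323
Product < 1; profitable direction is EUR → INR → HKD → EUR.

0.9763 (arbitrage exists)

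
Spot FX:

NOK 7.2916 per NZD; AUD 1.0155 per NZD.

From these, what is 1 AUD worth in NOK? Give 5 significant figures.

1 AUD ÷ 1.0155 = 0.984737 NZD
0.984737 NZD × 7.2916 = 7.18031 NOK

AUD/NOK = 7.1803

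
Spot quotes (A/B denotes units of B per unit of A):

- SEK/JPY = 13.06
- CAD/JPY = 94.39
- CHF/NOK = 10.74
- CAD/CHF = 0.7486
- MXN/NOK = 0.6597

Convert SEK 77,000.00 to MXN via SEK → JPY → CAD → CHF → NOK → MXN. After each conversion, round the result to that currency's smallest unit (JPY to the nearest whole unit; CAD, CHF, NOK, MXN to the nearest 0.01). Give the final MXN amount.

SEK 77,000.00 × 13.06 = JPY 1,005,620
JPY 1,005,620 ÷ 94.39 = CAD 10,653.88
CAD 10,653.88 × 0.7486 = CHF 7,975.49
CHF 7,975.49 × 10.74 = NOK 85,656.76
NOK 85,656.76 ÷ 0.6597 = MXN 129,841.99

MXN 129,841.99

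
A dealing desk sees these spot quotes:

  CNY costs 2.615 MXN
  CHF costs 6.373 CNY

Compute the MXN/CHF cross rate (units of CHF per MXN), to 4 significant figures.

1 MXN ÷ 2.615 = 0.382409 CNY
0.382409 CNY ÷ 6.373 = 0.0600046 CHF

MXN/CHF = 0.06000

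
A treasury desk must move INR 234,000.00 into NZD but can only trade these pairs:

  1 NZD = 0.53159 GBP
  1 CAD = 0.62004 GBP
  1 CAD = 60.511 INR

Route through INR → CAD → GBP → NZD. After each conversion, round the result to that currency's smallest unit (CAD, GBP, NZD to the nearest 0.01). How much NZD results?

INR 234,000.00 ÷ 60.511 = CAD 3,867.07
CAD 3,867.07 × 0.62004 = GBP 2,397.74
GBP 2,397.74 ÷ 0.53159 = NZD 4,510.51

NZD 4,510.51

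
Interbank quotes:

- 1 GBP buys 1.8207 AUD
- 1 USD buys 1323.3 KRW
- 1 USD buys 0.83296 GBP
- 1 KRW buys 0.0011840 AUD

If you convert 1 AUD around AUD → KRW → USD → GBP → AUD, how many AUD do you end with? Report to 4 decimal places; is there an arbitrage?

Around AUD → KRW → USD → GBP → AUD: 1 ÷ 0.0011840 ÷ 1323.3 × 0.83296 × 1.8207 = 0.967949
Product < 1; profitable direction is AUD → GBP → USD → KRW → AUD.

0.9679 (arbitrage exists)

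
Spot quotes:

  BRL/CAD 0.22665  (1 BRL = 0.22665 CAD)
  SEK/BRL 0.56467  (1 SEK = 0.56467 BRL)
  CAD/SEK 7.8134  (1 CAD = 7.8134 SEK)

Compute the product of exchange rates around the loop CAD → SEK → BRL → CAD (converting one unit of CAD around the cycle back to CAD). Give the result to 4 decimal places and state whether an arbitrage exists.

Around CAD → SEK → BRL → CAD: 1 × 7.8134 × 0.56467 × 0.22665 = 0.999978
Product ≈ 1 (deviation 0.002%, within rounding noise).

1.0000 (no arbitrage)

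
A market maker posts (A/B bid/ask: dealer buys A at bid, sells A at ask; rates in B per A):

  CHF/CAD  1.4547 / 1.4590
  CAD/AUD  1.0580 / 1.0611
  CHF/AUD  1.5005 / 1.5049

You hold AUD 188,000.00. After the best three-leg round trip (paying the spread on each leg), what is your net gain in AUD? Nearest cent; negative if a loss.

Net profit: AUD 4,269.02

Best loop AUD → CHF → CAD → AUD:
AUD 188,000.00 ÷ 1.5049 (buy CHF at ask) = CHF 124,925.24
CHF 124,925.24 × 1.4547 (sell CHF at bid) = CAD 181,728.75
CAD 181,728.75 × 1.0580 (sell CAD at bid) = AUD 192,269.02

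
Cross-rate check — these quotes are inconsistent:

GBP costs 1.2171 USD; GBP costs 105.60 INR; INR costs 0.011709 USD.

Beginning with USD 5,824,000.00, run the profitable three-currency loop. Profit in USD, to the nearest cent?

Profit: USD 92,690.17

Profitable loop is USD → GBP → INR → USD:
USD 5,824,000.00 ÷ 1.2171 = GBP 4,785,145.02
GBP 4,785,145.02 × 105.60 = INR 505,311,313.78
INR 505,311,313.78 × 0.011709 = USD 5,916,690.17
Profit = USD 5,916,690.17 − USD 5,824,000.00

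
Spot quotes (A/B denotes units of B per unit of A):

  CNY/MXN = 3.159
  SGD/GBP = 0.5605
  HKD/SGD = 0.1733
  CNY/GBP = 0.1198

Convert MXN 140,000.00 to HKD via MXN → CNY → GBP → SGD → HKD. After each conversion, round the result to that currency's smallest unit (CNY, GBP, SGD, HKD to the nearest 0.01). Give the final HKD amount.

MXN 140,000.00 ÷ 3.159 = CNY 44,317.82
CNY 44,317.82 × 0.1198 = GBP 5,309.27
GBP 5,309.27 ÷ 0.5605 = SGD 9,472.38
SGD 9,472.38 ÷ 0.1733 = HKD 54,658.86

HKD 54,658.86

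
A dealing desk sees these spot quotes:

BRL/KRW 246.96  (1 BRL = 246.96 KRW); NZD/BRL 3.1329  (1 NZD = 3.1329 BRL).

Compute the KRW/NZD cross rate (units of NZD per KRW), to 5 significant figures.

1 KRW ÷ 246.96 = 0.00404924 BRL
0.00404924 BRL ÷ 3.1329 = 0.00129249 NZD

KRW/NZD = 0.0012925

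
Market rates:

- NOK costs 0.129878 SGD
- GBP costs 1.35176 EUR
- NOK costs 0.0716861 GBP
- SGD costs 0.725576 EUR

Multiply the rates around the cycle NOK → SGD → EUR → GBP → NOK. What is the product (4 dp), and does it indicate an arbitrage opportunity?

0.9725 (arbitrage exists)

Around NOK → SGD → EUR → GBP → NOK: 1 × 0.129878 × 0.725576 ÷ 1.35176 ÷ 0.0716861 = 0.972487
Product < 1; profitable direction is NOK → GBP → EUR → SGD → NOK.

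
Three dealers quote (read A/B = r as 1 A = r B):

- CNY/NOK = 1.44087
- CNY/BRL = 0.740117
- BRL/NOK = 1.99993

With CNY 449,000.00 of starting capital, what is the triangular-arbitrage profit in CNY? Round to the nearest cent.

Profitable loop is CNY → BRL → NOK → CNY:
CNY 449,000.00 × 0.740117 = BRL 332,312.53
BRL 332,312.53 × 1.99993 = NOK 664,601.80
NOK 664,601.80 ÷ 1.44087 = CNY 461,250.36
Profit = CNY 461,250.36 − CNY 449,000.00

Profit: CNY 12,250.36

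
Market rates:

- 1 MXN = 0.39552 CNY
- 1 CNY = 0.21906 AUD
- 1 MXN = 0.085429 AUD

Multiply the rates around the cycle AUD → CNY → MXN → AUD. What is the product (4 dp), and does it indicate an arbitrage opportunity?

0.9860 (arbitrage exists)

Around AUD → CNY → MXN → AUD: 1 ÷ 0.21906 ÷ 0.39552 × 0.085429 = 0.985993
Product < 1; profitable direction is AUD → MXN → CNY → AUD.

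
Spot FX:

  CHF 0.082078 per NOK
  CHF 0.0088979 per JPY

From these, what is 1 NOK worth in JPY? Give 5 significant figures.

1 NOK × 0.082078 = 0.082078 CHF
0.082078 CHF ÷ 0.0088979 = 9.22442 JPY

NOK/JPY = 9.2244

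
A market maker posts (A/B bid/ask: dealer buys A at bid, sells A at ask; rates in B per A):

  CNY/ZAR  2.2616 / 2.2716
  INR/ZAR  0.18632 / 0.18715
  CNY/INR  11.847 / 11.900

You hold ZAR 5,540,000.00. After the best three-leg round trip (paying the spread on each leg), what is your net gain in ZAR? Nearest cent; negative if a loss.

Best loop ZAR → INR → CNY → ZAR:
ZAR 5,540,000.00 ÷ 0.18715 (buy INR at ask) = INR 29,601,923.59
INR 29,601,923.59 ÷ 11.900 (buy CNY at ask) = CNY 2,487,556.60
CNY 2,487,556.60 × 2.2616 (sell CNY at bid) = ZAR 5,625,858.02

Net profit: ZAR 85,858.02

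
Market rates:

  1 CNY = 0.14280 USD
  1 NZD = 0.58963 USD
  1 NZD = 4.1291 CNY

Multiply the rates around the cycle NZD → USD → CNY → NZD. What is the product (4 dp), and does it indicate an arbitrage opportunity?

1.0000 (no arbitrage)

Around NZD → USD → CNY → NZD: 1 × 0.58963 ÷ 0.14280 ÷ 4.1291 = 0.999991
Product ≈ 1 (deviation 0.001%, within rounding noise).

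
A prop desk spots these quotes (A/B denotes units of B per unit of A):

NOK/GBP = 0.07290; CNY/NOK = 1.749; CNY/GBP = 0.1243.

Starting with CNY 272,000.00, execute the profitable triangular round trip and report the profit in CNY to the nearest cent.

Profit: CNY 7,007.01

Profitable loop is CNY → NOK → GBP → CNY:
CNY 272,000.00 × 1.749 = NOK 475,728.00
NOK 475,728.00 × 0.07290 = GBP 34,680.57
GBP 34,680.57 ÷ 0.1243 = CNY 279,007.01
Profit = CNY 279,007.01 − CNY 272,000.00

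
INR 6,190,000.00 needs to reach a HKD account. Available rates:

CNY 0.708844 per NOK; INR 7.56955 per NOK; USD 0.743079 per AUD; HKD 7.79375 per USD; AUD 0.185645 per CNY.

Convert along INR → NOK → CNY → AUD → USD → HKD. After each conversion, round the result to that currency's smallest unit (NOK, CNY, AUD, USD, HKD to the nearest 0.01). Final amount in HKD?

INR 6,190,000.00 ÷ 7.56955 = NOK 817,750.06
NOK 817,750.06 × 0.708844 = CNY 579,657.22
CNY 579,657.22 × 0.185645 = AUD 107,610.46
AUD 107,610.46 × 0.743079 = USD 79,963.07
USD 79,963.07 × 7.79375 = HKD 623,212.18

HKD 623,212.18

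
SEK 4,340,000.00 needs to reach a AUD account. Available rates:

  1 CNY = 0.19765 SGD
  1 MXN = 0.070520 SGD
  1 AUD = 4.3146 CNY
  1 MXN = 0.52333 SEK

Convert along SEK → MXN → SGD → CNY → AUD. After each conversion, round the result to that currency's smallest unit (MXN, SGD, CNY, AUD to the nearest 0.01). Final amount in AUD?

AUD 685,786.68

SEK 4,340,000.00 ÷ 0.52333 = MXN 8,293,046.45
MXN 8,293,046.45 × 0.070520 = SGD 584,825.64
SGD 584,825.64 ÷ 0.19765 = CNY 2,958,895.22
CNY 2,958,895.22 ÷ 4.3146 = AUD 685,786.68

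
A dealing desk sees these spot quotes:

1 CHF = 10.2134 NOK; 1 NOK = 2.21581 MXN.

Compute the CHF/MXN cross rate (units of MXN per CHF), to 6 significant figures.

1 CHF × 10.2134 = 10.2134 NOK
10.2134 NOK × 2.21581 = 22.631 MXN

CHF/MXN = 22.6310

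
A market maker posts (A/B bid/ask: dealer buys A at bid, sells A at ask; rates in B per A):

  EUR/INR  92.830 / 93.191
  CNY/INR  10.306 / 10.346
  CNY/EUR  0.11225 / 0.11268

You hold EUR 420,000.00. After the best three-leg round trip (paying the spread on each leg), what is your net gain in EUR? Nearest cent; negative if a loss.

Net profit: EUR 3,010.86

Best loop EUR → INR → CNY → EUR:
EUR 420,000.00 × 92.830 (sell EUR at bid) = INR 38,988,600.00
INR 38,988,600.00 ÷ 10.346 (buy CNY at ask) = CNY 3,768,470.91
CNY 3,768,470.91 × 0.11225 (sell CNY at bid) = EUR 423,010.86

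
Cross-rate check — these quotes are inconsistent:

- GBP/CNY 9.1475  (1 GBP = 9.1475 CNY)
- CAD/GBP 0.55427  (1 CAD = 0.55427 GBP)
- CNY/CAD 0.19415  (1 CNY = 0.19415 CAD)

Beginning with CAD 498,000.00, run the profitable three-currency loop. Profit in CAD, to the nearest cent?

Profitable loop is CAD → CNY → GBP → CAD:
CAD 498,000.00 ÷ 0.19415 = CNY 2,565,027.04
CNY 2,565,027.04 ÷ 9.1475 = GBP 280,407.44
GBP 280,407.44 ÷ 0.55427 = CAD 505,904.05
Profit = CAD 505,904.05 − CAD 498,000.00

Profit: CAD 7,904.05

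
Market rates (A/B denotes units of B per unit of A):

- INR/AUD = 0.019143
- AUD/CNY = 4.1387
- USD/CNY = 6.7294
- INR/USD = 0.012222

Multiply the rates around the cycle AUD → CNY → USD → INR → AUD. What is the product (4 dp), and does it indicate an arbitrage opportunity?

Around AUD → CNY → USD → INR → AUD: 1 × 4.1387 ÷ 6.7294 ÷ 0.012222 × 0.019143 = 0.963286
Product < 1; profitable direction is AUD → INR → USD → CNY → AUD.

0.9633 (arbitrage exists)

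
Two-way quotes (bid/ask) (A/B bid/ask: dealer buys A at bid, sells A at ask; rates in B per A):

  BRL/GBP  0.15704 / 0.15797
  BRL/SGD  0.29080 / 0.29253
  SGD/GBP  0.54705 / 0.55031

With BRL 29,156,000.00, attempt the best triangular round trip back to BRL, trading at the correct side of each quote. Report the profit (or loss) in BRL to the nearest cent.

Net profit: BRL 205,264.00

Best loop BRL → SGD → GBP → BRL:
BRL 29,156,000.00 × 0.29080 (sell BRL at bid) = SGD 8,478,564.80
SGD 8,478,564.80 × 0.54705 (sell SGD at bid) = GBP 4,638,198.87
GBP 4,638,198.87 ÷ 0.15797 (buy BRL at ask) = BRL 29,361,264.00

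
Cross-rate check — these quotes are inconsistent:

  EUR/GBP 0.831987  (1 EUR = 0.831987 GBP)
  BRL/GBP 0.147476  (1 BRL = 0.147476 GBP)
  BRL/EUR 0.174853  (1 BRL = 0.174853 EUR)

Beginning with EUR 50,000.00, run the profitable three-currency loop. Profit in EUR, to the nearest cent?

Profitable loop is EUR → BRL → GBP → EUR:
EUR 50,000.00 ÷ 0.174853 = BRL 285,954.49
BRL 285,954.49 × 0.147476 = GBP 42,171.42
GBP 42,171.42 ÷ 0.831987 = EUR 50,687.60
Profit = EUR 50,687.60 − EUR 50,000.00

Profit: EUR 687.60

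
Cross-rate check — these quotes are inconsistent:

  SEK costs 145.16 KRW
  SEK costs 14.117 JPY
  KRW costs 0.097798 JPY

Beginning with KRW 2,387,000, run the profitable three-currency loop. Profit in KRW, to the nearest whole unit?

Profitable loop is KRW → JPY → SEK → KRW:
KRW 2,387,000 × 0.097798 = JPY 233,444
JPY 233,444 ÷ 14.117 = SEK 16,536.36
SEK 16,536.36 × 145.16 = KRW 2,400,418
Profit = KRW 2,400,418 − KRW 2,387,000

Profit: KRW 13,418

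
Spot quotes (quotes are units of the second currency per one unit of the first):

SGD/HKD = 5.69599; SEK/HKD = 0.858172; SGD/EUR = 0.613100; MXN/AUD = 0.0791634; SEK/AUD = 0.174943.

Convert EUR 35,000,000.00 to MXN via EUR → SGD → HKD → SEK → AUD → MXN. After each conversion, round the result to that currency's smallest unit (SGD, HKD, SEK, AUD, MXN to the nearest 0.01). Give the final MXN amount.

MXN 837,343,661.46

EUR 35,000,000.00 ÷ 0.613100 = SGD 57,086,935.25
SGD 57,086,935.25 × 5.69599 = HKD 325,166,612.31
HKD 325,166,612.31 ÷ 0.858172 = SEK 378,906,107.76
SEK 378,906,107.76 × 0.174943 = AUD 66,286,971.21
AUD 66,286,971.21 ÷ 0.0791634 = MXN 837,343,661.46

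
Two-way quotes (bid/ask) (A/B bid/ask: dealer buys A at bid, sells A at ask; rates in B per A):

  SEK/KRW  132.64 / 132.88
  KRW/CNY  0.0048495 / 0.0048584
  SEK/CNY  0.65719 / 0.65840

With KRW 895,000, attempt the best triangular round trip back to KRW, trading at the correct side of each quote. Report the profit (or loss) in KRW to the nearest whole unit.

Best loop KRW → SEK → CNY → KRW:
KRW 895,000 ÷ 132.88 (buy SEK at ask) = SEK 6,735.40
SEK 6,735.40 × 0.65719 (sell SEK at bid) = CNY 4,426.44
CNY 4,426.44 ÷ 0.0048584 (buy KRW at ask) = KRW 911,090

Net profit: KRW 16,090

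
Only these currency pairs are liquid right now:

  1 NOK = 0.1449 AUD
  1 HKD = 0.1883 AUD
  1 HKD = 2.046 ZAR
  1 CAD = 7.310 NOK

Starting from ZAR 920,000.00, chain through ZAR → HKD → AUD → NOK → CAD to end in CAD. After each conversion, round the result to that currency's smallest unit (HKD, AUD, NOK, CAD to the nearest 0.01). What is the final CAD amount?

ZAR 920,000.00 ÷ 2.046 = HKD 449,657.87
HKD 449,657.87 × 0.1883 = AUD 84,670.58
AUD 84,670.58 ÷ 0.1449 = NOK 584,338.03
NOK 584,338.03 ÷ 7.310 = CAD 79,936.80

CAD 79,936.80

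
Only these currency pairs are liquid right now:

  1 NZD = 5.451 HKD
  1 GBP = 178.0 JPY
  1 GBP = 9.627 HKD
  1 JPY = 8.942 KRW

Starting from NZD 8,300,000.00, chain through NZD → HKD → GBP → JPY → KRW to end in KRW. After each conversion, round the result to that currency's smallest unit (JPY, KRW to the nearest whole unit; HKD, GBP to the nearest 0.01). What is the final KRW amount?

NZD 8,300,000.00 × 5.451 = HKD 45,243,300.00
HKD 45,243,300.00 ÷ 9.627 = GBP 4,699,626.05
GBP 4,699,626.05 × 178.0 = JPY 836,533,437
JPY 836,533,437 × 8.942 = KRW 7,480,281,994

KRW 7,480,281,994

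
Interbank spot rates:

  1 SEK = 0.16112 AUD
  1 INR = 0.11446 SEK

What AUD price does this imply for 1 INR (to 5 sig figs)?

1 INR × 0.11446 = 0.11446 SEK
0.11446 SEK × 0.16112 = 0.0184418 AUD

INR/AUD = 0.018442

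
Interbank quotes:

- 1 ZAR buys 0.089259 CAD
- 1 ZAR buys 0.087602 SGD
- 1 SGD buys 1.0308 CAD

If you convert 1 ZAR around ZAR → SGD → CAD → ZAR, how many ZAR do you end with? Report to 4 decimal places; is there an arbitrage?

1.0117 (arbitrage exists)

Around ZAR → SGD → CAD → ZAR: 1 × 0.087602 × 1.0308 ÷ 0.089259 = 1.011664
Product > 1; profitable direction is ZAR → SGD → CAD → ZAR.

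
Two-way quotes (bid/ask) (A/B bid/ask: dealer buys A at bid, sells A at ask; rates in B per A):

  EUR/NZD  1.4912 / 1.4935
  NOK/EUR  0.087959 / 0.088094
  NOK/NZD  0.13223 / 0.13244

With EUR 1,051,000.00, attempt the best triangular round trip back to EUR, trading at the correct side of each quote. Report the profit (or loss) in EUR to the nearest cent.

Best loop EUR → NOK → NZD → EUR:
EUR 1,051,000.00 ÷ 0.088094 (buy NOK at ask) = NOK 11,930,437.94
NOK 11,930,437.94 × 0.13223 (sell NOK at bid) = NZD 1,577,561.81
NZD 1,577,561.81 ÷ 1.4935 (buy EUR at ask) = EUR 1,056,285.11

Net profit: EUR 5,285.11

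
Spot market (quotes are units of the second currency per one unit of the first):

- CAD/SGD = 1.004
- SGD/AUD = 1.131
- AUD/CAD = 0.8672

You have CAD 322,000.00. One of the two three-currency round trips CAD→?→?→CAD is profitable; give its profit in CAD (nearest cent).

Profitable loop is CAD → AUD → SGD → CAD:
CAD 322,000.00 ÷ 0.8672 = AUD 371,309.96
AUD 371,309.96 ÷ 1.131 = SGD 328,302.35
SGD 328,302.35 ÷ 1.004 = CAD 326,994.38
Profit = CAD 326,994.38 − CAD 322,000.00

Profit: CAD 4,994.38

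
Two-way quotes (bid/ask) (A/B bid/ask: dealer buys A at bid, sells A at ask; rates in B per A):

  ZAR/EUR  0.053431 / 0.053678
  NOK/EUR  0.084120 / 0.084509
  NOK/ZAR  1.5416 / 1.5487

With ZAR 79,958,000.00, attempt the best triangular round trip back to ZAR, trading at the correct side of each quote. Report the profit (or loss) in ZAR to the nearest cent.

Net profit: ZAR 951,135.75

Best loop ZAR → NOK → EUR → ZAR:
ZAR 79,958,000.00 ÷ 1.5487 (buy NOK at ask) = NOK 51,629,108.28
NOK 51,629,108.28 × 0.084120 (sell NOK at bid) = EUR 4,343,040.59
EUR 4,343,040.59 ÷ 0.053678 (buy ZAR at ask) = ZAR 80,909,135.75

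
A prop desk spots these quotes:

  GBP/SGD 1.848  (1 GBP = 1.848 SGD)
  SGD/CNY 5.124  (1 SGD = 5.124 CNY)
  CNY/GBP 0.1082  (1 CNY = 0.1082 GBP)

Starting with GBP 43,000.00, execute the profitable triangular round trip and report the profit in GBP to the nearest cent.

Profit: GBP 1,056.18

Profitable loop is GBP → SGD → CNY → GBP:
GBP 43,000.00 × 1.848 = SGD 79,464.00
SGD 79,464.00 × 5.124 = CNY 407,173.54
CNY 407,173.54 × 0.1082 = GBP 44,056.18
Profit = GBP 44,056.18 − GBP 43,000.00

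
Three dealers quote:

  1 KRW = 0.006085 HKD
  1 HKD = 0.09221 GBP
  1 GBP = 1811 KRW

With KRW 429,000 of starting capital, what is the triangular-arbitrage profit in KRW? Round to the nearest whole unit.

Profit: KRW 6,928

Profitable loop is KRW → HKD → GBP → KRW:
KRW 429,000 × 0.006085 = HKD 2,610.47
HKD 2,610.47 × 0.09221 = GBP 240.71
GBP 240.71 × 1811 = KRW 435,928
Profit = KRW 435,928 − KRW 429,000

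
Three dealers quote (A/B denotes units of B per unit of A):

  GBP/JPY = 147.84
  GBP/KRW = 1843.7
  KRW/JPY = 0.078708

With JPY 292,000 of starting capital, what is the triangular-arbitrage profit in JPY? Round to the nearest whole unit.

Profitable loop is JPY → KRW → GBP → JPY:
JPY 292,000 ÷ 0.078708 = KRW 3,709,915
KRW 3,709,915 ÷ 1843.7 = GBP 2,012.21
GBP 2,012.21 × 147.84 = JPY 297,485
Profit = JPY 297,485 − JPY 292,000

Profit: JPY 5,485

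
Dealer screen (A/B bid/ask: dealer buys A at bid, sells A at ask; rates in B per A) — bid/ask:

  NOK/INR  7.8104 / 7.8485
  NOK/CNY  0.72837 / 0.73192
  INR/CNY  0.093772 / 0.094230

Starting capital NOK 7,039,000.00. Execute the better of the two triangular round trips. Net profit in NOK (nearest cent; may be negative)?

Net profit: NOK 4,585.74

Best loop NOK → INR → CNY → NOK:
NOK 7,039,000.00 × 7.8104 (sell NOK at bid) = INR 54,977,405.60
INR 54,977,405.60 × 0.093772 (sell INR at bid) = CNY 5,155,341.28
CNY 5,155,341.28 ÷ 0.73192 (buy NOK at ask) = NOK 7,043,585.74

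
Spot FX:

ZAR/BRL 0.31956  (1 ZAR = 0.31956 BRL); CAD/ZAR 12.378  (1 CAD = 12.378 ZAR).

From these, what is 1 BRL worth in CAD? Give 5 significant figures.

BRL/CAD = 0.25281

1 BRL ÷ 0.31956 = 3.1293 ZAR
3.1293 ZAR ÷ 12.378 = 0.252812 CAD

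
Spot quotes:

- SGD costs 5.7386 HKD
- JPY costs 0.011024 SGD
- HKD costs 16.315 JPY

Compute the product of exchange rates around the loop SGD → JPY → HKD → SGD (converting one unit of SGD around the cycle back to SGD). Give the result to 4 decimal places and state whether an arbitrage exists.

0.9689 (arbitrage exists)

Around SGD → JPY → HKD → SGD: 1 ÷ 0.011024 ÷ 16.315 ÷ 5.7386 = 0.968875
Product < 1; profitable direction is SGD → HKD → JPY → SGD.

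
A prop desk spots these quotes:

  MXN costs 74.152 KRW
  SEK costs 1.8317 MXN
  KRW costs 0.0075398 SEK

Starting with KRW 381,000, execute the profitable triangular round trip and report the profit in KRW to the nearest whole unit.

Profit: KRW 9,177

Profitable loop is KRW → SEK → MXN → KRW:
KRW 381,000 × 0.0075398 = SEK 2,872.66
SEK 2,872.66 × 1.8317 = MXN 5,261.86
MXN 5,261.86 × 74.152 = KRW 390,177
Profit = KRW 390,177 − KRW 381,000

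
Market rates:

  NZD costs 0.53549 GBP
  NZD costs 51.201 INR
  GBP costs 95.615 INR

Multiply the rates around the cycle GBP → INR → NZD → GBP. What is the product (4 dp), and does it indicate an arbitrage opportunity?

Around GBP → INR → NZD → GBP: 1 × 95.615 ÷ 51.201 × 0.53549 = 0.999998
Product ≈ 1 (deviation 0.000%, within rounding noise).

1.0000 (no arbitrage)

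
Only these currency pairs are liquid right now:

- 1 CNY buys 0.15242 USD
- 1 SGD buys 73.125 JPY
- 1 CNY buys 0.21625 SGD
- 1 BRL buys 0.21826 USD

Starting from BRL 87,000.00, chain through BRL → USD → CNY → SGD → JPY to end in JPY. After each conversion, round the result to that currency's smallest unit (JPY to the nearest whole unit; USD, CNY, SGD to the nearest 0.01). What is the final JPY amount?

JPY 1,970,033

BRL 87,000.00 × 0.21826 = USD 18,988.62
USD 18,988.62 ÷ 0.15242 = CNY 124,580.89
CNY 124,580.89 × 0.21625 = SGD 26,940.62
SGD 26,940.62 × 73.125 = JPY 1,970,033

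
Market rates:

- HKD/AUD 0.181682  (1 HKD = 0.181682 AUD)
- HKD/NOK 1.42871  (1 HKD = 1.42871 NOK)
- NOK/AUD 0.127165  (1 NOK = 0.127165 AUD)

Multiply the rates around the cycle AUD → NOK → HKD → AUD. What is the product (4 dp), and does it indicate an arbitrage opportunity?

Around AUD → NOK → HKD → AUD: 1 ÷ 0.127165 ÷ 1.42871 × 0.181682 = 1.000001
Product ≈ 1 (deviation 0.000%, within rounding noise).

1.0000 (no arbitrage)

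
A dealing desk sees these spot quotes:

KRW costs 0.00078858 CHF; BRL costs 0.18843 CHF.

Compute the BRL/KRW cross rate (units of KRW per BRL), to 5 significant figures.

BRL/KRW = 238.95

1 BRL × 0.18843 = 0.18843 CHF
0.18843 CHF ÷ 0.00078858 = 238.948 KRW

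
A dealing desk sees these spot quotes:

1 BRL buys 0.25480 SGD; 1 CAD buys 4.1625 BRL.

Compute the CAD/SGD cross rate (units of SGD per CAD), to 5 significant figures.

CAD/SGD = 1.0606

1 CAD × 4.1625 = 4.1625 BRL
4.1625 BRL × 0.25480 = 1.06061 SGD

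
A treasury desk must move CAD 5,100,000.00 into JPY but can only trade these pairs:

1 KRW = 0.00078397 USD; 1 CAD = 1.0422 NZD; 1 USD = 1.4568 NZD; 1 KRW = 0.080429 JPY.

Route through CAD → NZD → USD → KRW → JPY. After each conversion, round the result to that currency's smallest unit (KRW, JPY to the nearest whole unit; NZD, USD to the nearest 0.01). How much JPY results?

JPY 374,312,678

CAD 5,100,000.00 × 1.0422 = NZD 5,315,220.00
NZD 5,315,220.00 ÷ 1.4568 = USD 3,648,558.48
USD 3,648,558.48 ÷ 0.00078397 = KRW 4,653,951,656
KRW 4,653,951,656 × 0.080429 = JPY 374,312,678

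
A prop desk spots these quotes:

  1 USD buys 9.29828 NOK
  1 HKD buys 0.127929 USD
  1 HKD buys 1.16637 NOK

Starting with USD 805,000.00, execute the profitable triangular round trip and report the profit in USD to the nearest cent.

Profit: USD 15,977.33

Profitable loop is USD → NOK → HKD → USD:
USD 805,000.00 × 9.29828 = NOK 7,485,115.40
NOK 7,485,115.40 ÷ 1.16637 = HKD 6,417,445.06
HKD 6,417,445.06 × 0.127929 = USD 820,977.33
Profit = USD 820,977.33 − USD 805,000.00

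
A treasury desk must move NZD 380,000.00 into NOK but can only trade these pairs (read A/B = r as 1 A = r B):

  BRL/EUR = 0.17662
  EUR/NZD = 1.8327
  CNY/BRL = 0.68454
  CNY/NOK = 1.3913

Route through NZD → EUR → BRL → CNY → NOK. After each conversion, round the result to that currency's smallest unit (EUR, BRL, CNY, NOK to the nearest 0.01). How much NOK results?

NZD 380,000.00 ÷ 1.8327 = EUR 207,344.36
EUR 207,344.36 ÷ 0.17662 = BRL 1,173,957.42
BRL 1,173,957.42 ÷ 0.68454 = CNY 1,714,958.10
CNY 1,714,958.10 × 1.3913 = NOK 2,386,021.20

NOK 2,386,021.20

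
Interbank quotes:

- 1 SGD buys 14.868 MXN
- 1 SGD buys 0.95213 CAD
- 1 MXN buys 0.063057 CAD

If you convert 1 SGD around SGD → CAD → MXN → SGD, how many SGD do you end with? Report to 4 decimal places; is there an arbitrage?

1.0156 (arbitrage exists)

Around SGD → CAD → MXN → SGD: 1 × 0.95213 ÷ 0.063057 ÷ 14.868 = 1.015571
Product > 1; profitable direction is SGD → CAD → MXN → SGD.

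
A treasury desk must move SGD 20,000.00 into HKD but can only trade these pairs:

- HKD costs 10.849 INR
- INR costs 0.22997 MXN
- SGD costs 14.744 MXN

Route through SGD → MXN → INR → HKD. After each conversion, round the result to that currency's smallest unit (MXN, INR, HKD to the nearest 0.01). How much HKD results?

HKD 118,191.00

SGD 20,000.00 × 14.744 = MXN 294,880.00
MXN 294,880.00 ÷ 0.22997 = INR 1,282,254.21
INR 1,282,254.21 ÷ 10.849 = HKD 118,191.00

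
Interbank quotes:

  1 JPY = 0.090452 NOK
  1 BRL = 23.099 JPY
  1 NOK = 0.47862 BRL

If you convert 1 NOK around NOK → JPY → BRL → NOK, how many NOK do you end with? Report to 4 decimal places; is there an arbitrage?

Around NOK → JPY → BRL → NOK: 1 ÷ 0.090452 ÷ 23.099 ÷ 0.47862 = 0.999995
Product ≈ 1 (deviation 0.001%, within rounding noise).

1.0000 (no arbitrage)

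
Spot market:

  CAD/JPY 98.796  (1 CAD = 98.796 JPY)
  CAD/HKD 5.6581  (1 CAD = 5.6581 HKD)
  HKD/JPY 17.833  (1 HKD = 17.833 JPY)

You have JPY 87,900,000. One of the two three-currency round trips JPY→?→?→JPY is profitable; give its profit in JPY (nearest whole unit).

Profitable loop is JPY → CAD → HKD → JPY:
JPY 87,900,000 ÷ 98.796 = CAD 889,712.13
CAD 889,712.13 × 5.6581 = HKD 5,034,080.23
HKD 5,034,080.23 × 17.833 = JPY 89,772,753
Profit = JPY 89,772,753 − JPY 87,900,000

Profit: JPY 1,872,753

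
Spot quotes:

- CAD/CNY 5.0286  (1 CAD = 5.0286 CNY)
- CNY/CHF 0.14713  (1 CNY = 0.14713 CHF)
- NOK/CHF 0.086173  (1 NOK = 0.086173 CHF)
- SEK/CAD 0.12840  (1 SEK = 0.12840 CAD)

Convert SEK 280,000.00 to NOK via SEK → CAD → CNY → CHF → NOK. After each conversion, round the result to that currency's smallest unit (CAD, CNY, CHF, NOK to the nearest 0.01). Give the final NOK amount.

SEK 280,000.00 × 0.12840 = CAD 35,952.00
CAD 35,952.00 × 5.0286 = CNY 180,788.23
CNY 180,788.23 × 0.14713 = CHF 26,599.37
CHF 26,599.37 ÷ 0.086173 = NOK 308,674.06

NOK 308,674.06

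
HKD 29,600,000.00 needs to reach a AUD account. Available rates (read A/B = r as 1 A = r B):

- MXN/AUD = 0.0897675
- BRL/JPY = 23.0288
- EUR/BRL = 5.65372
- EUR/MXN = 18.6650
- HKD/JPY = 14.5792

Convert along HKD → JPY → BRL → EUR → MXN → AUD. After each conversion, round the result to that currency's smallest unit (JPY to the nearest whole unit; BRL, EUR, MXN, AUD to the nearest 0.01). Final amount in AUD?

AUD 5,553,501.90

HKD 29,600,000.00 × 14.5792 = JPY 431,544,320
JPY 431,544,320 ÷ 23.0288 = BRL 18,739,331.62
BRL 18,739,331.62 ÷ 5.65372 = EUR 3,314,513.56
EUR 3,314,513.56 × 18.6650 = MXN 61,865,395.60
MXN 61,865,395.60 × 0.0897675 = AUD 5,553,501.90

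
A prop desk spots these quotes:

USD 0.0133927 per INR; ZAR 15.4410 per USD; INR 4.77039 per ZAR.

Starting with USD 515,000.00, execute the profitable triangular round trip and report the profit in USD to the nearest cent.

Profitable loop is USD → INR → ZAR → USD:
USD 515,000.00 ÷ 0.0133927 = INR 38,453,784.52
INR 38,453,784.52 ÷ 4.77039 = ZAR 8,060,930.98
ZAR 8,060,930.98 ÷ 15.4410 = USD 522,047.21
Profit = USD 522,047.21 − USD 515,000.00

Profit: USD 7,047.21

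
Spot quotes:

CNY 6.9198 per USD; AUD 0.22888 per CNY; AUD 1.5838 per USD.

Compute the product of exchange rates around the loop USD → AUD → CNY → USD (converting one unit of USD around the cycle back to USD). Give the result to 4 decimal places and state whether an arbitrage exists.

Around USD → AUD → CNY → USD: 1 × 1.5838 ÷ 0.22888 ÷ 6.9198 = 0.999998
Product ≈ 1 (deviation 0.000%, within rounding noise).

1.0000 (no arbitrage)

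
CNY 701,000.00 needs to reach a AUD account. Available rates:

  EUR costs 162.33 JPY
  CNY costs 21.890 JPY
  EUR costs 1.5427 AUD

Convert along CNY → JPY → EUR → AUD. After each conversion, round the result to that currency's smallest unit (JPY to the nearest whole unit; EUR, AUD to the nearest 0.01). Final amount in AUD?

AUD 145,829.86

CNY 701,000.00 × 21.890 = JPY 15,344,890
JPY 15,344,890 ÷ 162.33 = EUR 94,528.98
EUR 94,528.98 × 1.5427 = AUD 145,829.86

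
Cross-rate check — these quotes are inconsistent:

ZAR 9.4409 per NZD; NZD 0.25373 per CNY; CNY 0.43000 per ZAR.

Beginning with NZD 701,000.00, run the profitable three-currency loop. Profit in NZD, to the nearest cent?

Profit: NZD 21,057.35

Profitable loop is NZD → ZAR → CNY → NZD:
NZD 701,000.00 × 9.4409 = ZAR 6,618,070.90
ZAR 6,618,070.90 × 0.43000 = CNY 2,845,770.49
CNY 2,845,770.49 × 0.25373 = NZD 722,057.35
Profit = NZD 722,057.35 − NZD 701,000.00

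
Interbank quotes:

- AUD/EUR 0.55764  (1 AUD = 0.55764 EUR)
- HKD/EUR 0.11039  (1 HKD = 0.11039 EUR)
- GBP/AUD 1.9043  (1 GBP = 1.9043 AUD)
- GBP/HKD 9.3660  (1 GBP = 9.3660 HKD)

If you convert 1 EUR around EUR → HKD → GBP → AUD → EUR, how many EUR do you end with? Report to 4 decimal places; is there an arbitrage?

Around EUR → HKD → GBP → AUD → EUR: 1 ÷ 0.11039 ÷ 9.3660 × 1.9043 × 0.55764 = 1.027083
Product > 1; profitable direction is EUR → HKD → GBP → AUD → EUR.

1.0271 (arbitrage exists)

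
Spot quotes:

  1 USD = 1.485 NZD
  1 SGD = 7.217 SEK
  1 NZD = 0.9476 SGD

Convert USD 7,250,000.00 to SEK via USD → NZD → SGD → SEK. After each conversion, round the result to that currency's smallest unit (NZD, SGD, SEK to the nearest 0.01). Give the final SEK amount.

USD 7,250,000.00 × 1.485 = NZD 10,766,250.00
NZD 10,766,250.00 × 0.9476 = SGD 10,202,098.50
SGD 10,202,098.50 × 7.217 = SEK 73,628,544.87

SEK 73,628,544.87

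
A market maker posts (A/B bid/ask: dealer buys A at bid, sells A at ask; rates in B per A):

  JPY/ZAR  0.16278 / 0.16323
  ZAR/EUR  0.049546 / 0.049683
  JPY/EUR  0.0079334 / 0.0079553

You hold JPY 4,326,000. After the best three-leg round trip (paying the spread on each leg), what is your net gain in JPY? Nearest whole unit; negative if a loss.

Best loop JPY → ZAR → EUR → JPY:
JPY 4,326,000 × 0.16278 (sell JPY at bid) = ZAR 704,186.28
ZAR 704,186.28 × 0.049546 (sell ZAR at bid) = EUR 34,889.61
EUR 34,889.61 ÷ 0.0079553 (buy JPY at ask) = JPY 4,385,707

Net profit: JPY 59,707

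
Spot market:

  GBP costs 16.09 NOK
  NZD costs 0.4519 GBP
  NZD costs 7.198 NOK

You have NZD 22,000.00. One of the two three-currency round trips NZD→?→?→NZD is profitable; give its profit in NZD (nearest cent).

Profit: NZD 223.33

Profitable loop is NZD → GBP → NOK → NZD:
NZD 22,000.00 × 0.4519 = GBP 9,941.80
GBP 9,941.80 × 16.09 = NOK 159,963.56
NOK 159,963.56 ÷ 7.198 = NZD 22,223.33
Profit = NZD 22,223.33 − NZD 22,000.00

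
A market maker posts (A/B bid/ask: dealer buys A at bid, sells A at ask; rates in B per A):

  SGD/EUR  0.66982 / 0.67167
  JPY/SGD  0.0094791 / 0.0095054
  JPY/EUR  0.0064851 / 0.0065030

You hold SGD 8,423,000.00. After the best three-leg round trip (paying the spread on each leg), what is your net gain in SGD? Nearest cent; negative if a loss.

Net profit: SGD 132,731.16

Best loop SGD → JPY → EUR → SGD:
SGD 8,423,000.00 ÷ 0.0095054 (buy JPY at ask) = JPY 886,127,885
JPY 886,127,885 × 0.0064851 (sell JPY at bid) = EUR 5,746,627.95
EUR 5,746,627.95 ÷ 0.67167 (buy SGD at ask) = SGD 8,555,731.16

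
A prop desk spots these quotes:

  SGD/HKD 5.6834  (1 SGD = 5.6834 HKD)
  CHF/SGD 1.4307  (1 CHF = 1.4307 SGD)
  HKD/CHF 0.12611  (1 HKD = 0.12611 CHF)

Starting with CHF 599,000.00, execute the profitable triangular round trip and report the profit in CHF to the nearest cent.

Profitable loop is CHF → SGD → HKD → CHF:
CHF 599,000.00 × 1.4307 = SGD 856,989.30
SGD 856,989.30 × 5.6834 = HKD 4,870,612.99
HKD 4,870,612.99 × 0.12611 = CHF 614,233.00
Profit = CHF 614,233.00 − CHF 599,000.00

Profit: CHF 15,233.00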